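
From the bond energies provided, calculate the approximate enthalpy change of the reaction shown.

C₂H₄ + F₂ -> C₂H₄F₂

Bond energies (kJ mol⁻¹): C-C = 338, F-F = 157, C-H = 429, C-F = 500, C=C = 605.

ΔH ≈ −576 kJ

Bonds broken (reactants):
  C-H: 4 × 429 = 1716
  C=C: 1 × 605 = 605
  F-F: 1 × 157 = 157
  Σ(broken) = 2478 kJ
Bonds formed (products):
  C-C: 1 × 338 = 338
  C-F: 2 × 500 = 1000
  C-H: 4 × 429 = 1716
  Σ(formed) = 3054 kJ
ΔH = Σ(broken) − Σ(formed) = 2478 − 3054 = −576 kJ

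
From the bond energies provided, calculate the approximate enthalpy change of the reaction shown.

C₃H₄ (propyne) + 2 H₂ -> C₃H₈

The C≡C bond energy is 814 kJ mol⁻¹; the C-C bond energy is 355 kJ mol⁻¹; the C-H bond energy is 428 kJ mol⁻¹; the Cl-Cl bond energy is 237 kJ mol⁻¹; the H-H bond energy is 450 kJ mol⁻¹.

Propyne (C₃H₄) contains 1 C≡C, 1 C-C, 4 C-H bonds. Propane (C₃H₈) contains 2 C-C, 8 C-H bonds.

ΔH ≈ −353 kJ

Bonds broken (reactants):
  C≡C: 1 × 814 = 814
  C-C: 1 × 355 = 355
  C-H: 4 × 428 = 1712
  H-H: 2 × 450 = 900
  Σ(broken) = 3781 kJ
Bonds formed (products):
  C-C: 2 × 355 = 710
  C-H: 8 × 428 = 3424
  Σ(formed) = 4134 kJ
ΔH = Σ(broken) − Σ(formed) = 3781 − 4134 = −353 kJ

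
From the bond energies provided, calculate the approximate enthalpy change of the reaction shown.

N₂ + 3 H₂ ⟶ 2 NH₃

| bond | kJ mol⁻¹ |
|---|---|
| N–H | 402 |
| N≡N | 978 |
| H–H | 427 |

Bonds broken (reactants):
  H–H: 3 × 427 = 1281
  N≡N: 1 × 978 = 978
  Σ(broken) = 2259 kJ
Bonds formed (products):
  N–H: 6 × 402 = 2412
  Σ(formed) = 2412 kJ
ΔH = Σ(broken) − Σ(formed) = 2259 − 2412 = −153 kJ

ΔH ≈ −153 kJ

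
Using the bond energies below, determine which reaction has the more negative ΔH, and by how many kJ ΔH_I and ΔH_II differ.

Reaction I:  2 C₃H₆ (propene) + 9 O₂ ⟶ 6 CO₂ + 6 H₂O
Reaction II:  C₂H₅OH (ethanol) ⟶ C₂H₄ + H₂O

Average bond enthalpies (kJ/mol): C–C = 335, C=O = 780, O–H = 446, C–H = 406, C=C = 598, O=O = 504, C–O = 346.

Reaction I, by 3481 kJ

Reaction I:
  Bonds broken (reactants):
    C–C: 2 × 335 = 670
    C–H: 12 × 406 = 4872
    C=C: 2 × 598 = 1196
    O=O: 9 × 504 = 4536
    Σ(broken) = 11274 kJ
  Bonds formed (products):
    C=O: 12 × 780 = 9360
    O–H: 12 × 446 = 5352
    Σ(formed) = 14712 kJ
  ΔH_I = 11274 − 14712 = −3438 kJ
Reaction II:
  Bonds broken (reactants):
    C–C: 1 × 335 = 335
    C–H: 5 × 406 = 2030
    C–O: 1 × 346 = 346
    O–H: 1 × 446 = 446
    Σ(broken) = 3157 kJ
  Bonds formed (products):
    C–H: 4 × 406 = 1624
    C=C: 1 × 598 = 598
    O–H: 2 × 446 = 892
    Σ(formed) = 3114 kJ
  ΔH_II = 3157 − 3114 = +43 kJ
ΔH_I − ΔH_II = −3481 kJ, so reaction I has the more negative ΔH; |ΔH_I − ΔH_II| = 3481 kJ.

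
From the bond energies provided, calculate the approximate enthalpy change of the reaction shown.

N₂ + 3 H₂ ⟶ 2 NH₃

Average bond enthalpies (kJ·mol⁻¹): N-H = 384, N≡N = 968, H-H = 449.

Bonds broken (reactants):
  H-H: 3 × 449 = 1347
  N≡N: 1 × 968 = 968
  Σ(broken) = 2315 kJ
Bonds formed (products):
  N-H: 6 × 384 = 2304
  Σ(formed) = 2304 kJ
ΔH = Σ(broken) − Σ(formed) = 2315 − 2304 = +11 kJ

ΔH ≈ +11 kJ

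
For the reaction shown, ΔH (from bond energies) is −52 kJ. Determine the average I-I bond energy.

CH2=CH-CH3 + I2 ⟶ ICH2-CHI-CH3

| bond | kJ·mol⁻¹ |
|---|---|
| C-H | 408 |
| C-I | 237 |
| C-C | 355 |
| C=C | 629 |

D(I-I) ≈ 148 kJ/mol

Let D be the I-I bond energy.
Σ(broken) = 1×355 + 6×408 + 1×629 + 1×D = 3432 + D
Σ(formed) = 2×355 + 6×408 + 2×237 = 3632
ΔH = Σ(broken) − Σ(formed) = (3432 + D) − (3632) = −200 + D
Setting this equal to −52 kJ gives D = 148 kJ/mol.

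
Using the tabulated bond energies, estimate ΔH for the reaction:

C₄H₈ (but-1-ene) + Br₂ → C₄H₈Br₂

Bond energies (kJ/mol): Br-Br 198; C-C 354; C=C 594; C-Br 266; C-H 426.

ΔH ≈ −94 kJ

Bonds broken (reactants):
  Br-Br: 1 × 198 = 198
  C-C: 2 × 354 = 708
  C-H: 8 × 426 = 3408
  C=C: 1 × 594 = 594
  Σ(broken) = 4908 kJ
Bonds formed (products):
  C-Br: 2 × 266 = 532
  C-C: 3 × 354 = 1062
  C-H: 8 × 426 = 3408
  Σ(formed) = 5002 kJ
ΔH = Σ(broken) − Σ(formed) = 4908 − 5002 = −94 kJ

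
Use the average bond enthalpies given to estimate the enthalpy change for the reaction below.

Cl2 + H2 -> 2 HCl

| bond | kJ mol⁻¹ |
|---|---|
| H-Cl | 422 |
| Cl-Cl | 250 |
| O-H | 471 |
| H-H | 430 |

Bonds broken (reactants):
  Cl-Cl: 1 × 250 = 250
  H-H: 1 × 430 = 430
  Σ(broken) = 680 kJ
Bonds formed (products):
  H-Cl: 2 × 422 = 844
  Σ(formed) = 844 kJ
ΔH = Σ(broken) − Σ(formed) = 680 − 844 = −164 kJ

ΔH ≈ −164 kJ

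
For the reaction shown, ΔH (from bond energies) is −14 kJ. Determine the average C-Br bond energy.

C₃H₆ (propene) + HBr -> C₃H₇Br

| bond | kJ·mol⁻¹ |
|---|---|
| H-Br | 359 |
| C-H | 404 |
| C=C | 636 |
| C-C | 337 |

Let D be the C-Br bond energy.
Σ(broken) = 1×337 + 6×404 + 1×636 + 1×359 = 3756
Σ(formed) = 1×D + 2×337 + 7×404 = 3502 + D
ΔH = Σ(broken) − Σ(formed) = (3756) − (3502 + D) = +254 − D
Setting this equal to −14 kJ gives D = 268 kJ/mol.

D(C-Br) ≈ 268 kJ/mol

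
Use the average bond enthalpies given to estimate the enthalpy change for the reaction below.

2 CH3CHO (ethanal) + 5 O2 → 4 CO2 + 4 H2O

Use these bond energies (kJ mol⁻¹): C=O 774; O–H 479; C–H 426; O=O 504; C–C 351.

ΔH ≈ −1846 kJ

Bonds broken (reactants):
  C–C: 2 × 351 = 702
  C–H: 8 × 426 = 3408
  C=O: 2 × 774 = 1548
  O=O: 5 × 504 = 2520
  Σ(broken) = 8178 kJ
Bonds formed (products):
  C=O: 8 × 774 = 6192
  O–H: 8 × 479 = 3832
  Σ(formed) = 10024 kJ
ΔH = Σ(broken) − Σ(formed) = 8178 − 10024 = −1846 kJ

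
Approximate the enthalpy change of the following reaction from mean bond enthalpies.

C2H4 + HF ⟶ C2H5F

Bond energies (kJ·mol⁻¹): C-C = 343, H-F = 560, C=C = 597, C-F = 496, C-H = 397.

Bonds broken (reactants):
  C-H: 4 × 397 = 1588
  C=C: 1 × 597 = 597
  H-F: 1 × 560 = 560
  Σ(broken) = 2745 kJ
Bonds formed (products):
  C-C: 1 × 343 = 343
  C-F: 1 × 496 = 496
  C-H: 5 × 397 = 1985
  Σ(formed) = 2824 kJ
ΔH = Σ(broken) − Σ(formed) = 2745 − 2824 = −79 kJ

ΔH ≈ −79 kJ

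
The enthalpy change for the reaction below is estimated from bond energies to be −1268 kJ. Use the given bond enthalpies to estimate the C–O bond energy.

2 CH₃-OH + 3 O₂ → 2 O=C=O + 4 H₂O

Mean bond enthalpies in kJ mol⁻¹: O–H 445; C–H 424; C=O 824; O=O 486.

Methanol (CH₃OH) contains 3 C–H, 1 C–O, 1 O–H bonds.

D(C–O) ≈ 348 kJ/mol

Let D be the C–O bond energy.
Σ(broken) = 6×424 + 2×D + 2×445 + 3×486 = 4892 + 2D
Σ(formed) = 4×824 + 8×445 = 6856
ΔH = Σ(broken) − Σ(formed) = (4892 + 2D) − (6856) = −1964 + 2D
Setting this equal to −1268 kJ gives 2D = 696, so D = 348 kJ/mol.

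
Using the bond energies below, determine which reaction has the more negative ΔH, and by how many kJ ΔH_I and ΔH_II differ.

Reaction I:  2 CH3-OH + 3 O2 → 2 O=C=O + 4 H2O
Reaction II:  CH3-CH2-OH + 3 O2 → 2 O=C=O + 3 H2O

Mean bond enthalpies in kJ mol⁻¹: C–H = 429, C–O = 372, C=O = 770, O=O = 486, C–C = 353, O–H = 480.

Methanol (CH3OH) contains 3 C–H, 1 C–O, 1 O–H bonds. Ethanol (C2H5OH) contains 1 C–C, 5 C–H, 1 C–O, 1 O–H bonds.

Reaction I:
  Bonds broken (reactants):
    C–H: 6 × 429 = 2574
    C–O: 2 × 372 = 744
    O–H: 2 × 480 = 960
    O=O: 3 × 486 = 1458
    Σ(broken) = 5736 kJ
  Bonds formed (products):
    C=O: 4 × 770 = 3080
    O–H: 8 × 480 = 3840
    Σ(formed) = 6920 kJ
  ΔH_I = 5736 − 6920 = −1184 kJ
Reaction II:
  Bonds broken (reactants):
    C–C: 1 × 353 = 353
    C–H: 5 × 429 = 2145
    C–O: 1 × 372 = 372
    O–H: 1 × 480 = 480
    O=O: 3 × 486 = 1458
    Σ(broken) = 4808 kJ
  Bonds formed (products):
    C=O: 4 × 770 = 3080
    O–H: 6 × 480 = 2880
    Σ(formed) = 5960 kJ
  ΔH_II = 4808 − 5960 = −1152 kJ
ΔH_I − ΔH_II = −32 kJ, so reaction I has the more negative ΔH; |ΔH_I − ΔH_II| = 32 kJ.

Reaction I, by 32 kJ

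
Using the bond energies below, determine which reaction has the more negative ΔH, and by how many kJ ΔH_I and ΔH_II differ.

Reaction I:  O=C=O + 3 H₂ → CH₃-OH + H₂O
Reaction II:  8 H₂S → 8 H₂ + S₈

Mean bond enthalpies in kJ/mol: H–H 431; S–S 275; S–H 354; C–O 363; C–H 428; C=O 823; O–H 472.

Reaction I, by 140 kJ

Reaction I:
  Bonds broken (reactants):
    C=O: 2 × 823 = 1646
    H–H: 3 × 431 = 1293
    Σ(broken) = 2939 kJ
  Bonds formed (products):
    C–H: 3 × 428 = 1284
    C–O: 1 × 363 = 363
    O–H: 3 × 472 = 1416
    Σ(formed) = 3063 kJ
  ΔH_I = 2939 − 3063 = −124 kJ
Reaction II:
  Bonds broken (reactants):
    S–H: 16 × 354 = 5664
    Σ(broken) = 5664 kJ
  Bonds formed (products):
    H–H: 8 × 431 = 3448
    S–S: 8 × 275 = 2200
    Σ(formed) = 5648 kJ
  ΔH_II = 5664 − 5648 = +16 kJ
ΔH_I − ΔH_II = −140 kJ, so reaction I has the more negative ΔH; |ΔH_I − ΔH_II| = 140 kJ.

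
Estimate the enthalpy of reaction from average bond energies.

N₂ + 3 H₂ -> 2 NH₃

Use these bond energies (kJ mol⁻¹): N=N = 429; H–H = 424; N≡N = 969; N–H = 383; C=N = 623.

ΔH ≈ −57 kJ

Bonds broken (reactants):
  H–H: 3 × 424 = 1272
  N≡N: 1 × 969 = 969
  Σ(broken) = 2241 kJ
Bonds formed (products):
  N–H: 6 × 383 = 2298
  Σ(formed) = 2298 kJ
ΔH = Σ(broken) − Σ(formed) = 2241 − 2298 = −57 kJ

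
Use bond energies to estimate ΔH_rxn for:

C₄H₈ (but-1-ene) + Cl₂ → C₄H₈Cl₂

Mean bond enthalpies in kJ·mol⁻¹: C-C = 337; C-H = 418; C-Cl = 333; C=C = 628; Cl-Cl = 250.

ΔH ≈ −125 kJ

Bonds broken (reactants):
  C-C: 2 × 337 = 674
  C-H: 8 × 418 = 3344
  C=C: 1 × 628 = 628
  Cl-Cl: 1 × 250 = 250
  Σ(broken) = 4896 kJ
Bonds formed (products):
  C-C: 3 × 337 = 1011
  C-Cl: 2 × 333 = 666
  C-H: 8 × 418 = 3344
  Σ(formed) = 5021 kJ
ΔH = Σ(broken) − Σ(formed) = 4896 − 5021 = −125 kJ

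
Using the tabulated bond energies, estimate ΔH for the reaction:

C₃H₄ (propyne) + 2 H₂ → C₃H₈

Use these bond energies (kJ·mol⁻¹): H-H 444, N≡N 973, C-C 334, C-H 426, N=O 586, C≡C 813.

ΔH ≈ −337 kJ

Bonds broken (reactants):
  C≡C: 1 × 813 = 813
  C-C: 1 × 334 = 334
  C-H: 4 × 426 = 1704
  H-H: 2 × 444 = 888
  Σ(broken) = 3739 kJ
Bonds formed (products):
  C-C: 2 × 334 = 668
  C-H: 8 × 426 = 3408
  Σ(formed) = 4076 kJ
ΔH = Σ(broken) − Σ(formed) = 3739 − 4076 = −337 kJ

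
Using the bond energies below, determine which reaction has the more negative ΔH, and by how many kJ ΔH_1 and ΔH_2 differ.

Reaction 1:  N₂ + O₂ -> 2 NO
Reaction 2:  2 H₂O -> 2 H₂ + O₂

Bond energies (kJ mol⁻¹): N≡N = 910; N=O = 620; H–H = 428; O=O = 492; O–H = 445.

Reaction 1, by 270 kJ

Reaction 1:
  Bonds broken (reactants):
    N≡N: 1 × 910 = 910
    O=O: 1 × 492 = 492
    Σ(broken) = 1402 kJ
  Bonds formed (products):
    N=O: 2 × 620 = 1240
    Σ(formed) = 1240 kJ
  ΔH_1 = 1402 − 1240 = +162 kJ
Reaction 2:
  Bonds broken (reactants):
    O–H: 4 × 445 = 1780
    Σ(broken) = 1780 kJ
  Bonds formed (products):
    H–H: 2 × 428 = 856
    O=O: 1 × 492 = 492
    Σ(formed) = 1348 kJ
  ΔH_2 = 1780 − 1348 = +432 kJ
ΔH_1 − ΔH_2 = −270 kJ, so reaction 1 has the more negative ΔH; |ΔH_1 − ΔH_2| = 270 kJ.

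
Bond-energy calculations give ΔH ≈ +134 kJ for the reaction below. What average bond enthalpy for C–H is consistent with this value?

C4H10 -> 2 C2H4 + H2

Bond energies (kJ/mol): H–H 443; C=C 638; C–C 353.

D(C–H) ≈ 397 kJ/mol

Let D be the C–H bond energy.
Σ(broken) = 3×353 + 10×D = 1059 + 10D
Σ(formed) = 8×D + 2×638 + 1×443 = 1719 + 8D
ΔH = Σ(broken) − Σ(formed) = (1059 + 10D) − (1719 + 8D) = −660 + 2D
Setting this equal to +134 kJ gives 2D = 794, so D = 397 kJ/mol.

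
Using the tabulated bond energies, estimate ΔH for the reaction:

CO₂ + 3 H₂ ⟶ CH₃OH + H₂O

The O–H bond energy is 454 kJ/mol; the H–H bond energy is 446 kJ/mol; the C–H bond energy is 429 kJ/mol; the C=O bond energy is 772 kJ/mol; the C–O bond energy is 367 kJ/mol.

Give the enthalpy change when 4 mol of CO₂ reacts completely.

Bonds broken (reactants):
  C=O: 2 × 772 = 1544
  H–H: 3 × 446 = 1338
  Σ(broken) = 2882 kJ
Bonds formed (products):
  C–H: 3 × 429 = 1287
  C–O: 1 × 367 = 367
  O–H: 3 × 454 = 1362
  Σ(formed) = 3016 kJ
ΔH = Σ(broken) − Σ(formed) = 2882 − 3016 = −134 kJ
For 4× the reaction as written: 4 × (−134) = −536 kJ

ΔH = −536 kJ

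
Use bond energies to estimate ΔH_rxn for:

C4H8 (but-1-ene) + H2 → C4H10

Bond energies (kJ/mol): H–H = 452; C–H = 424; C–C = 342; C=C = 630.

Bonds broken (reactants):
  C–C: 2 × 342 = 684
  C–H: 8 × 424 = 3392
  C=C: 1 × 630 = 630
  H–H: 1 × 452 = 452
  Σ(broken) = 5158 kJ
Bonds formed (products):
  C–C: 3 × 342 = 1026
  C–H: 10 × 424 = 4240
  Σ(formed) = 5266 kJ
ΔH = Σ(broken) − Σ(formed) = 5158 − 5266 = −108 kJ

ΔH ≈ −108 kJ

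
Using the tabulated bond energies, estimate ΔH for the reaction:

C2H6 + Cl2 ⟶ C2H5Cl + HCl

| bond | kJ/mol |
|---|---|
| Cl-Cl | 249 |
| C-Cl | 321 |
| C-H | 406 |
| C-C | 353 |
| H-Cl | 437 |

ΔH ≈ −103 kJ

Bonds broken (reactants):
  C-C: 1 × 353 = 353
  C-H: 6 × 406 = 2436
  Cl-Cl: 1 × 249 = 249
  Σ(broken) = 3038 kJ
Bonds formed (products):
  C-C: 1 × 353 = 353
  C-Cl: 1 × 321 = 321
  C-H: 5 × 406 = 2030
  H-Cl: 1 × 437 = 437
  Σ(formed) = 3141 kJ
ΔH = Σ(broken) − Σ(formed) = 3038 − 3141 = −103 kJ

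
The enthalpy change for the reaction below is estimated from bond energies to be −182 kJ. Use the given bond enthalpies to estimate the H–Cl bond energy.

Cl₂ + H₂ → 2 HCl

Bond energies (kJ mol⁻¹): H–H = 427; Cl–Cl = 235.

Let D be the H–Cl bond energy.
Σ(broken) = 1×235 + 1×427 = 662
Σ(formed) = 2×D = 2D
ΔH = Σ(broken) − Σ(formed) = (662) − (2D) = +662 − 2D
Setting this equal to −182 kJ gives 2D = 844, so D = 422 kJ/mol.

D(H–Cl) ≈ 422 kJ/mol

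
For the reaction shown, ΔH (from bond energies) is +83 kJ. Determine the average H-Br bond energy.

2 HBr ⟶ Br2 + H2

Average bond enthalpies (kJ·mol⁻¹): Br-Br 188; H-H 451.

Let D be the H-Br bond energy.
Σ(broken) = 2×D = 2D
Σ(formed) = 1×188 + 1×451 = 639
ΔH = Σ(broken) − Σ(formed) = (2D) − (639) = −639 + 2D
Setting this equal to +83 kJ gives 2D = 722, so D = 361 kJ/mol.

D(H-Br) ≈ 361 kJ/mol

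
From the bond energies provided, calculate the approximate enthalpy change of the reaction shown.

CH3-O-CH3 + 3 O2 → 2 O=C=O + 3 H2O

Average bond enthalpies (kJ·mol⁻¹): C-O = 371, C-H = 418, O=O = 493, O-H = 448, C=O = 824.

ΔH ≈ −1255 kJ

Bonds broken (reactants):
  C-H: 6 × 418 = 2508
  C-O: 2 × 371 = 742
  O=O: 3 × 493 = 1479
  Σ(broken) = 4729 kJ
Bonds formed (products):
  C=O: 4 × 824 = 3296
  O-H: 6 × 448 = 2688
  Σ(formed) = 5984 kJ
ΔH = Σ(broken) − Σ(formed) = 4729 − 5984 = −1255 kJ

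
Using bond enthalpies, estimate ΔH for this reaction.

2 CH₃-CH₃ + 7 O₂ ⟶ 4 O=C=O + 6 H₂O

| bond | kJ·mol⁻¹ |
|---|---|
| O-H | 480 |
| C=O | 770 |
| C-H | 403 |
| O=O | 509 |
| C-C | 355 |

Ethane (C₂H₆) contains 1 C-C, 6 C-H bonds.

Bonds broken (reactants):
  C-C: 2 × 355 = 710
  C-H: 12 × 403 = 4836
  O=O: 7 × 509 = 3563
  Σ(broken) = 9109 kJ
Bonds formed (products):
  C=O: 8 × 770 = 6160
  O-H: 12 × 480 = 5760
  Σ(formed) = 11920 kJ
ΔH = Σ(broken) − Σ(formed) = 9109 − 11920 = −2811 kJ

ΔH ≈ −2811 kJ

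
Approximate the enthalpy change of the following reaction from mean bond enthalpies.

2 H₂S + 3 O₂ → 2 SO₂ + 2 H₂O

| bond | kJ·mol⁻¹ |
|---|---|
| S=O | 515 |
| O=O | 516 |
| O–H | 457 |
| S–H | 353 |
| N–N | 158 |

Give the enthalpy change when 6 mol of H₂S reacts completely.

ΔH = −2784 kJ

Bonds broken (reactants):
  O=O: 3 × 516 = 1548
  S–H: 4 × 353 = 1412
  Σ(broken) = 2960 kJ
Bonds formed (products):
  O–H: 4 × 457 = 1828
  S=O: 4 × 515 = 2060
  Σ(formed) = 3888 kJ
ΔH = Σ(broken) − Σ(formed) = 2960 − 3888 = −928 kJ
For 3× the reaction as written: 3 × (−928) = −2784 kJ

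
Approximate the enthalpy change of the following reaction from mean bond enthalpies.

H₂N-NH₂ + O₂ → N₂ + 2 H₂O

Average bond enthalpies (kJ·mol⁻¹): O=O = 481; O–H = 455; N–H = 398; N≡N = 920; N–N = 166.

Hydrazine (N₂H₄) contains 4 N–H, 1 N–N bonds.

ΔH ≈ −501 kJ

Bonds broken (reactants):
  N–H: 4 × 398 = 1592
  N–N: 1 × 166 = 166
  O=O: 1 × 481 = 481
  Σ(broken) = 2239 kJ
Bonds formed (products):
  N≡N: 1 × 920 = 920
  O–H: 4 × 455 = 1820
  Σ(formed) = 2740 kJ
ΔH = Σ(broken) − Σ(formed) = 2239 − 2740 = −501 kJ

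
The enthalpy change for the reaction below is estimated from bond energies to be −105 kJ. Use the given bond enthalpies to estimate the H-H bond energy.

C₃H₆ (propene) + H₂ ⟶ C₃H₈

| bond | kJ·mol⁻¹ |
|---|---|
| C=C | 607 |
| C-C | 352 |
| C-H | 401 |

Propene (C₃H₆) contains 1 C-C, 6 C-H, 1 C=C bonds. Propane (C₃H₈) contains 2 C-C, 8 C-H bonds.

D(H-H) ≈ 442 kJ/mol

Let D be the H-H bond energy.
Σ(broken) = 1×352 + 6×401 + 1×607 + 1×D = 3365 + D
Σ(formed) = 2×352 + 8×401 = 3912
ΔH = Σ(broken) − Σ(formed) = (3365 + D) − (3912) = −547 + D
Setting this equal to −105 kJ gives D = 442 kJ/mol.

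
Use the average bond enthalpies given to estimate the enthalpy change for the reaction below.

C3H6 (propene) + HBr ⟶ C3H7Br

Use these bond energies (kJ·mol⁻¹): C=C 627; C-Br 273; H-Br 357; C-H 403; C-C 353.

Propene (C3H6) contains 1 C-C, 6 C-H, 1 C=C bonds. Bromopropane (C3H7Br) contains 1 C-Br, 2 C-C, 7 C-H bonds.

ΔH ≈ −45 kJ

Bonds broken (reactants):
  C-C: 1 × 353 = 353
  C-H: 6 × 403 = 2418
  C=C: 1 × 627 = 627
  H-Br: 1 × 357 = 357
  Σ(broken) = 3755 kJ
Bonds formed (products):
  C-Br: 1 × 273 = 273
  C-C: 2 × 353 = 706
  C-H: 7 × 403 = 2821
  Σ(formed) = 3800 kJ
ΔH = Σ(broken) − Σ(formed) = 3755 − 3800 = −45 kJ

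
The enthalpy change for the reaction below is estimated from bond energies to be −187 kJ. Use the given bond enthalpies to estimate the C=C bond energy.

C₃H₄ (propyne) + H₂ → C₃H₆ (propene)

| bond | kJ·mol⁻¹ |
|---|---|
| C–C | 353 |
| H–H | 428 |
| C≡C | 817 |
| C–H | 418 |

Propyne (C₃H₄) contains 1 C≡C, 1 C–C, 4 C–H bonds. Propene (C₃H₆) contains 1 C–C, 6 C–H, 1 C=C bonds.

D(C=C) ≈ 596 kJ/mol

Let D be the C=C bond energy.
Σ(broken) = 1×817 + 1×353 + 4×418 + 1×428 = 3270
Σ(formed) = 1×353 + 6×418 + 1×D = 2861 + D
ΔH = Σ(broken) − Σ(formed) = (3270) − (2861 + D) = +409 − D
Setting this equal to −187 kJ gives D = 596 kJ/mol.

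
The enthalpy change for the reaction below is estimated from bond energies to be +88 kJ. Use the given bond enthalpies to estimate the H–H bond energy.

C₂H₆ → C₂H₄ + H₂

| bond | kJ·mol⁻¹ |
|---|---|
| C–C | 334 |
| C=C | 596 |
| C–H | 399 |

D(H–H) ≈ 448 kJ/mol

Let D be the H–H bond energy.
Σ(broken) = 1×334 + 6×399 = 2728
Σ(formed) = 4×399 + 1×596 + 1×D = 2192 + D
ΔH = Σ(broken) − Σ(formed) = (2728) − (2192 + D) = +536 − D
Setting this equal to +88 kJ gives D = 448 kJ/mol.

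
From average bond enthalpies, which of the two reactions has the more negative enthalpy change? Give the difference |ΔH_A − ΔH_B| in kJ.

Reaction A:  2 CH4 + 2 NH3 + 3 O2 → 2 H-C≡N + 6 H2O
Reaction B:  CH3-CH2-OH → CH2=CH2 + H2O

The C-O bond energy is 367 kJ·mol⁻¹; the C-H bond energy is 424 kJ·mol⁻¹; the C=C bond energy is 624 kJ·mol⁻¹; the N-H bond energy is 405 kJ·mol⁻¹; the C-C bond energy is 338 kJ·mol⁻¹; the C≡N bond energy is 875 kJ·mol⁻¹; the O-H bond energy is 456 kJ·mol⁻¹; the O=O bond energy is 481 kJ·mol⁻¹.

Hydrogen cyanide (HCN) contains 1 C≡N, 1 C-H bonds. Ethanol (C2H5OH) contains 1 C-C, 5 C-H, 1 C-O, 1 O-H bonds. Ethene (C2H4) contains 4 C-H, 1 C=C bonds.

Reaction A, by 854 kJ

Reaction A:
  Bonds broken (reactants):
    C-H: 8 × 424 = 3392
    N-H: 6 × 405 = 2430
    O=O: 3 × 481 = 1443
    Σ(broken) = 7265 kJ
  Bonds formed (products):
    C≡N: 2 × 875 = 1750
    C-H: 2 × 424 = 848
    O-H: 12 × 456 = 5472
    Σ(formed) = 8070 kJ
  ΔH_A = 7265 − 8070 = −805 kJ
Reaction B:
  Bonds broken (reactants):
    C-C: 1 × 338 = 338
    C-H: 5 × 424 = 2120
    C-O: 1 × 367 = 367
    O-H: 1 × 456 = 456
    Σ(broken) = 3281 kJ
  Bonds formed (products):
    C-H: 4 × 424 = 1696
    C=C: 1 × 624 = 624
    O-H: 2 × 456 = 912
    Σ(formed) = 3232 kJ
  ΔH_B = 3281 − 3232 = +49 kJ
ΔH_A − ΔH_B = −854 kJ, so reaction A has the more negative ΔH; |ΔH_A − ΔH_B| = 854 kJ.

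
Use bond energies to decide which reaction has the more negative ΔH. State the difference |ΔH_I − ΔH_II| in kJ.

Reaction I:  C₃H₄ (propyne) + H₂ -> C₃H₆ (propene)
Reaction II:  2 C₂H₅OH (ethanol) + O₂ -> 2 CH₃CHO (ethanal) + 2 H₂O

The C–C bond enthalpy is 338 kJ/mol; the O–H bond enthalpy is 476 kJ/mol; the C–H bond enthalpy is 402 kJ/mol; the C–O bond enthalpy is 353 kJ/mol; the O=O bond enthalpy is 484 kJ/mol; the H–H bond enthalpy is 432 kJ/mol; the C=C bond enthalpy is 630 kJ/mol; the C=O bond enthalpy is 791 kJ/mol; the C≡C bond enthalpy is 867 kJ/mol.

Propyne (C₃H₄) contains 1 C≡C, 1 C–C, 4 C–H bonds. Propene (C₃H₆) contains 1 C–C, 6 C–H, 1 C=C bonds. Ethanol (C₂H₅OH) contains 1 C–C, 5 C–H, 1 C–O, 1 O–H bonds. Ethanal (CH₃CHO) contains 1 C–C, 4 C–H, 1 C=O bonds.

Reaction II, by 405 kJ

Reaction I:
  Bonds broken (reactants):
    C≡C: 1 × 867 = 867
    C–C: 1 × 338 = 338
    C–H: 4 × 402 = 1608
    H–H: 1 × 432 = 432
    Σ(broken) = 3245 kJ
  Bonds formed (products):
    C–C: 1 × 338 = 338
    C–H: 6 × 402 = 2412
    C=C: 1 × 630 = 630
    Σ(formed) = 3380 kJ
  ΔH_I = 3245 − 3380 = −135 kJ
Reaction II:
  Bonds broken (reactants):
    C–C: 2 × 338 = 676
    C–H: 10 × 402 = 4020
    C–O: 2 × 353 = 706
    O–H: 2 × 476 = 952
    O=O: 1 × 484 = 484
    Σ(broken) = 6838 kJ
  Bonds formed (products):
    C–C: 2 × 338 = 676
    C–H: 8 × 402 = 3216
    C=O: 2 × 791 = 1582
    O–H: 4 × 476 = 1904
    Σ(formed) = 7378 kJ
  ΔH_II = 6838 − 7378 = −540 kJ
ΔH_I − ΔH_II = +405 kJ, so reaction II has the more negative ΔH; |ΔH_I − ΔH_II| = 405 kJ.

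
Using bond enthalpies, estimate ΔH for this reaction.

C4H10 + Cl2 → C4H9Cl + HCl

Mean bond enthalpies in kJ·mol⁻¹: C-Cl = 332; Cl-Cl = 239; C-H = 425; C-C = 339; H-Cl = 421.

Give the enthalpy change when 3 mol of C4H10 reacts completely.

ΔH = −267 kJ

Bonds broken (reactants):
  C-C: 3 × 339 = 1017
  C-H: 10 × 425 = 4250
  Cl-Cl: 1 × 239 = 239
  Σ(broken) = 5506 kJ
Bonds formed (products):
  C-C: 3 × 339 = 1017
  C-Cl: 1 × 332 = 332
  C-H: 9 × 425 = 3825
  H-Cl: 1 × 421 = 421
  Σ(formed) = 5595 kJ
ΔH = Σ(broken) − Σ(formed) = 5506 − 5595 = −89 kJ
For 3× the reaction as written: 3 × (−89) = −267 kJ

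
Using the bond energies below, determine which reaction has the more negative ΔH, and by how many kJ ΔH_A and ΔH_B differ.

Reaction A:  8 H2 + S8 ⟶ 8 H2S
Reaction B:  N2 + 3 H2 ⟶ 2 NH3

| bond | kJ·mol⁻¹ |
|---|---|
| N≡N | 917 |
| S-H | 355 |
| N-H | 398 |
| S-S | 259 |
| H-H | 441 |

Reaction A:
  Bonds broken (reactants):
    H-H: 8 × 441 = 3528
    S-S: 8 × 259 = 2072
    Σ(broken) = 5600 kJ
  Bonds formed (products):
    S-H: 16 × 355 = 5680
    Σ(formed) = 5680 kJ
  ΔH_A = 5600 − 5680 = −80 kJ
Reaction B:
  Bonds broken (reactants):
    H-H: 3 × 441 = 1323
    N≡N: 1 × 917 = 917
    Σ(broken) = 2240 kJ
  Bonds formed (products):
    N-H: 6 × 398 = 2388
    Σ(formed) = 2388 kJ
  ΔH_B = 2240 − 2388 = −148 kJ
ΔH_A − ΔH_B = +68 kJ, so reaction B has the more negative ΔH; |ΔH_A − ΔH_B| = 68 kJ.

Reaction B, by 68 kJ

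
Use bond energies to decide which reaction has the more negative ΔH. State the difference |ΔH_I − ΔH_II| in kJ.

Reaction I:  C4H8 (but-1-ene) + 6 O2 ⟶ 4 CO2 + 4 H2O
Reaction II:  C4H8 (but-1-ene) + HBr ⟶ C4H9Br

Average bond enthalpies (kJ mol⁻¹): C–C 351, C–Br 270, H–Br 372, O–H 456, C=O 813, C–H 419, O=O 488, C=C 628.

Reaction I:
  Bonds broken (reactants):
    C–C: 2 × 351 = 702
    C–H: 8 × 419 = 3352
    C=C: 1 × 628 = 628
    O=O: 6 × 488 = 2928
    Σ(broken) = 7610 kJ
  Bonds formed (products):
    C=O: 8 × 813 = 6504
    O–H: 8 × 456 = 3648
    Σ(formed) = 10152 kJ
  ΔH_I = 7610 − 10152 = −2542 kJ
Reaction II:
  Bonds broken (reactants):
    C–C: 2 × 351 = 702
    C–H: 8 × 419 = 3352
    C=C: 1 × 628 = 628
    H–Br: 1 × 372 = 372
    Σ(broken) = 5054 kJ
  Bonds formed (products):
    C–Br: 1 × 270 = 270
    C–C: 3 × 351 = 1053
    C–H: 9 × 419 = 3771
    Σ(formed) = 5094 kJ
  ΔH_II = 5054 − 5094 = −40 kJ
ΔH_I − ΔH_II = −2502 kJ, so reaction I has the more negative ΔH; |ΔH_I − ΔH_II| = 2502 kJ.

Reaction I, by 2502 kJ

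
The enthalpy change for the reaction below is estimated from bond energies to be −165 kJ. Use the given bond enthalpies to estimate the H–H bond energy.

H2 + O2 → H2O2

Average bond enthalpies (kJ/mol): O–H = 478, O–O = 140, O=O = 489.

D(H–H) ≈ 442 kJ/mol

Let D be the H–H bond energy.
Σ(broken) = 1×D + 1×489 = 489 + D
Σ(formed) = 2×478 + 1×140 = 1096
ΔH = Σ(broken) − Σ(formed) = (489 + D) − (1096) = −607 + D
Setting this equal to −165 kJ gives D = 442 kJ/mol.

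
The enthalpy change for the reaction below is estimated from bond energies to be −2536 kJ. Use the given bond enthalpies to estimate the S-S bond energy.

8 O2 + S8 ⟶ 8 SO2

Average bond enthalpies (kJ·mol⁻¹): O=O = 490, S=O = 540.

D(S-S) ≈ 273 kJ/mol

Let D be the S-S bond energy.
Σ(broken) = 8×490 + 8×D = 3920 + 8D
Σ(formed) = 16×540 = 8640
ΔH = Σ(broken) − Σ(formed) = (3920 + 8D) − (8640) = −4720 + 8D
Setting this equal to −2536 kJ gives 8D = 2184, so D = 273 kJ/mol.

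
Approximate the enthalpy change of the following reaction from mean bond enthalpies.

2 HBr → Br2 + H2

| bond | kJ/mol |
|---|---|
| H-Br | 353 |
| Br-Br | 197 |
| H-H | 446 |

Bonds broken (reactants):
  H-Br: 2 × 353 = 706
  Σ(broken) = 706 kJ
Bonds formed (products):
  Br-Br: 1 × 197 = 197
  H-H: 1 × 446 = 446
  Σ(formed) = 643 kJ
ΔH = Σ(broken) − Σ(formed) = 706 − 643 = +63 kJ

ΔH ≈ +63 kJ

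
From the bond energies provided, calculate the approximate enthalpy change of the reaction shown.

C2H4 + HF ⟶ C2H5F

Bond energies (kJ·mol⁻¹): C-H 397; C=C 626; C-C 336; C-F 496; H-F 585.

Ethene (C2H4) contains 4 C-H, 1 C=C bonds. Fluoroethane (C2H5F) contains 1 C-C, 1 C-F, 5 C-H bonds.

Bonds broken (reactants):
  C-H: 4 × 397 = 1588
  C=C: 1 × 626 = 626
  H-F: 1 × 585 = 585
  Σ(broken) = 2799 kJ
Bonds formed (products):
  C-C: 1 × 336 = 336
  C-F: 1 × 496 = 496
  C-H: 5 × 397 = 1985
  Σ(formed) = 2817 kJ
ΔH = Σ(broken) − Σ(formed) = 2799 − 2817 = −18 kJ

ΔH ≈ −18 kJ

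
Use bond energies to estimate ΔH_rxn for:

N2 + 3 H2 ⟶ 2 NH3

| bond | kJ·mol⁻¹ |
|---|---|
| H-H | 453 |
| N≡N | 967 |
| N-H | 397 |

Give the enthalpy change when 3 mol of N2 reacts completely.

Bonds broken (reactants):
  H-H: 3 × 453 = 1359
  N≡N: 1 × 967 = 967
  Σ(broken) = 2326 kJ
Bonds formed (products):
  N-H: 6 × 397 = 2382
  Σ(formed) = 2382 kJ
ΔH = Σ(broken) − Σ(formed) = 2326 − 2382 = −56 kJ
For 3× the reaction as written: 3 × (−56) = −168 kJ

ΔH = −168 kJ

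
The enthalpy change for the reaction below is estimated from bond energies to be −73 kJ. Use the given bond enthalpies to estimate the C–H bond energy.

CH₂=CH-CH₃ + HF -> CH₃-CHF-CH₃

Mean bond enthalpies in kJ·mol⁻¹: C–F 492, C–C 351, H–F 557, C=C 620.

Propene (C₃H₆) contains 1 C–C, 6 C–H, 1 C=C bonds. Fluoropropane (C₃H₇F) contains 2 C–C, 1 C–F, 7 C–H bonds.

D(C–H) ≈ 407 kJ/mol

Let D be the C–H bond energy.
Σ(broken) = 1×351 + 6×D + 1×620 + 1×557 = 1528 + 6D
Σ(formed) = 2×351 + 1×492 + 7×D = 1194 + 7D
ΔH = Σ(broken) − Σ(formed) = (1528 + 6D) − (1194 + 7D) = +334 − D
Setting this equal to −73 kJ gives D = 407 kJ/mol.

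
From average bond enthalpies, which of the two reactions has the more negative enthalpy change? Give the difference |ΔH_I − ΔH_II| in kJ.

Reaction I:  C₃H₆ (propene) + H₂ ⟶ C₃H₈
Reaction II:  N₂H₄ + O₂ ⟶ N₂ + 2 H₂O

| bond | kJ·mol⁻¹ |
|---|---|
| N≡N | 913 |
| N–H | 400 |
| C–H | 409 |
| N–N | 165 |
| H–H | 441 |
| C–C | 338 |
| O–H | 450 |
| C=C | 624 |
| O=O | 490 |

Reaction I:
  Bonds broken (reactants):
    C–C: 1 × 338 = 338
    C–H: 6 × 409 = 2454
    C=C: 1 × 624 = 624
    H–H: 1 × 441 = 441
    Σ(broken) = 3857 kJ
  Bonds formed (products):
    C–C: 2 × 338 = 676
    C–H: 8 × 409 = 3272
    Σ(formed) = 3948 kJ
  ΔH_I = 3857 − 3948 = −91 kJ
Reaction II:
  Bonds broken (reactants):
    N–H: 4 × 400 = 1600
    N–N: 1 × 165 = 165
    O=O: 1 × 490 = 490
    Σ(broken) = 2255 kJ
  Bonds formed (products):
    N≡N: 1 × 913 = 913
    O–H: 4 × 450 = 1800
    Σ(formed) = 2713 kJ
  ΔH_II = 2255 − 2713 = −458 kJ
ΔH_I − ΔH_II = +367 kJ, so reaction II has the more negative ΔH; |ΔH_I − ΔH_II| = 367 kJ.

Reaction II, by 367 kJ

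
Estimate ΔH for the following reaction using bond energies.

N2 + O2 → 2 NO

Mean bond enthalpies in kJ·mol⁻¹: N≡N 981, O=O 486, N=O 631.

Bonds broken (reactants):
  N≡N: 1 × 981 = 981
  O=O: 1 × 486 = 486
  Σ(broken) = 1467 kJ
Bonds formed (products):
  N=O: 2 × 631 = 1262
  Σ(formed) = 1262 kJ
ΔH = Σ(broken) − Σ(formed) = 1467 − 1262 = +205 kJ

ΔH ≈ +205 kJ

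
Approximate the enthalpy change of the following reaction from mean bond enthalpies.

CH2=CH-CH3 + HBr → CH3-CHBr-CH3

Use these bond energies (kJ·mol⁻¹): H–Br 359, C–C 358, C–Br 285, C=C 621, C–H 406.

Bonds broken (reactants):
  C–C: 1 × 358 = 358
  C–H: 6 × 406 = 2436
  C=C: 1 × 621 = 621
  H–Br: 1 × 359 = 359
  Σ(broken) = 3774 kJ
Bonds formed (products):
  C–Br: 1 × 285 = 285
  C–C: 2 × 358 = 716
  C–H: 7 × 406 = 2842
  Σ(formed) = 3843 kJ
ΔH = Σ(broken) − Σ(formed) = 3774 − 3843 = −69 kJ

ΔH ≈ −69 kJ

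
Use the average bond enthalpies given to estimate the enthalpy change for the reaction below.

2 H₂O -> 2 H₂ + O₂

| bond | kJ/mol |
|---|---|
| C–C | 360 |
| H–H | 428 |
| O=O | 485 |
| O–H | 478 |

ΔH ≈ +571 kJ

Bonds broken (reactants):
  O–H: 4 × 478 = 1912
  Σ(broken) = 1912 kJ
Bonds formed (products):
  H–H: 2 × 428 = 856
  O=O: 1 × 485 = 485
  Σ(formed) = 1341 kJ
ΔH = Σ(broken) − Σ(formed) = 1912 − 1341 = +571 kJ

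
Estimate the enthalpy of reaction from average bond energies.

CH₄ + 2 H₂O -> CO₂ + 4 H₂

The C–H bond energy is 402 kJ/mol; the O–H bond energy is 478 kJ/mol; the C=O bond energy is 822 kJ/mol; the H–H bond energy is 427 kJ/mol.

Bonds broken (reactants):
  C–H: 4 × 402 = 1608
  O–H: 4 × 478 = 1912
  Σ(broken) = 3520 kJ
Bonds formed (products):
  C=O: 2 × 822 = 1644
  H–H: 4 × 427 = 1708
  Σ(formed) = 3352 kJ
ΔH = Σ(broken) − Σ(formed) = 3520 − 3352 = +168 kJ

ΔH ≈ +168 kJ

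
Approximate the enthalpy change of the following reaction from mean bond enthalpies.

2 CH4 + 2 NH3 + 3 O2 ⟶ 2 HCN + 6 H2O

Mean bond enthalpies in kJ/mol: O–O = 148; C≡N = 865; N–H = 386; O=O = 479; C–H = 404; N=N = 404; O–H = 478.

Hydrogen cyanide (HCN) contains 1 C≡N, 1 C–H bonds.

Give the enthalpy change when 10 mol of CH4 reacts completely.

ΔH = −6445 kJ

Bonds broken (reactants):
  C–H: 8 × 404 = 3232
  N–H: 6 × 386 = 2316
  O=O: 3 × 479 = 1437
  Σ(broken) = 6985 kJ
Bonds formed (products):
  C≡N: 2 × 865 = 1730
  C–H: 2 × 404 = 808
  O–H: 12 × 478 = 5736
  Σ(formed) = 8274 kJ
ΔH = Σ(broken) − Σ(formed) = 6985 − 8274 = −1289 kJ
For 5× the reaction as written: 5 × (−1289) = −6445 kJ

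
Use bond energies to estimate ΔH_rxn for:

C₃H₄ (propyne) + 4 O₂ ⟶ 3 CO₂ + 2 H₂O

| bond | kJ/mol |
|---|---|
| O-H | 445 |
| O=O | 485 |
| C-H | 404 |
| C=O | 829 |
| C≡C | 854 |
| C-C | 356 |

Bonds broken (reactants):
  C≡C: 1 × 854 = 854
  C-C: 1 × 356 = 356
  C-H: 4 × 404 = 1616
  O=O: 4 × 485 = 1940
  Σ(broken) = 4766 kJ
Bonds formed (products):
  C=O: 6 × 829 = 4974
  O-H: 4 × 445 = 1780
  Σ(formed) = 6754 kJ
ΔH = Σ(broken) − Σ(formed) = 4766 − 6754 = −1988 kJ

ΔH ≈ −1988 kJ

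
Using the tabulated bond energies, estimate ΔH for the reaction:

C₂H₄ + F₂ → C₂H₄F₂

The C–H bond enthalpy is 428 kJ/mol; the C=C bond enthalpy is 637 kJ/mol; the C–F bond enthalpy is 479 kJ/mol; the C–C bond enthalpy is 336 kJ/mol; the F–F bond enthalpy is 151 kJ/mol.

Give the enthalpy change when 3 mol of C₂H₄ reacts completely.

Bonds broken (reactants):
  C–H: 4 × 428 = 1712
  C=C: 1 × 637 = 637
  F–F: 1 × 151 = 151
  Σ(broken) = 2500 kJ
Bonds formed (products):
  C–C: 1 × 336 = 336
  C–F: 2 × 479 = 958
  C–H: 4 × 428 = 1712
  Σ(formed) = 3006 kJ
ΔH = Σ(broken) − Σ(formed) = 2500 − 3006 = −506 kJ
For 3× the reaction as written: 3 × (−506) = −1518 kJ

ΔH = −1518 kJ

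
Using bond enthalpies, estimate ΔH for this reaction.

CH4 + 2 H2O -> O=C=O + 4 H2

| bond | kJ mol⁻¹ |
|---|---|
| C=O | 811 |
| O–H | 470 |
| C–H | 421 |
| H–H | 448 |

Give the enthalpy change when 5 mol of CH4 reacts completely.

ΔH = +750 kJ

Bonds broken (reactants):
  C–H: 4 × 421 = 1684
  O–H: 4 × 470 = 1880
  Σ(broken) = 3564 kJ
Bonds formed (products):
  C=O: 2 × 811 = 1622
  H–H: 4 × 448 = 1792
  Σ(formed) = 3414 kJ
ΔH = Σ(broken) − Σ(formed) = 3564 − 3414 = +150 kJ
For 5× the reaction as written: 5 × (+150) = +750 kJ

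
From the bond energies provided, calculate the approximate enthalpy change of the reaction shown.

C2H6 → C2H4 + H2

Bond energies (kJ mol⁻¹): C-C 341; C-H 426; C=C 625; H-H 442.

Bonds broken (reactants):
  C-C: 1 × 341 = 341
  C-H: 6 × 426 = 2556
  Σ(broken) = 2897 kJ
Bonds formed (products):
  C-H: 4 × 426 = 1704
  C=C: 1 × 625 = 625
  H-H: 1 × 442 = 442
  Σ(formed) = 2771 kJ
ΔH = Σ(broken) − Σ(formed) = 2897 − 2771 = +126 kJ

ΔH ≈ +126 kJ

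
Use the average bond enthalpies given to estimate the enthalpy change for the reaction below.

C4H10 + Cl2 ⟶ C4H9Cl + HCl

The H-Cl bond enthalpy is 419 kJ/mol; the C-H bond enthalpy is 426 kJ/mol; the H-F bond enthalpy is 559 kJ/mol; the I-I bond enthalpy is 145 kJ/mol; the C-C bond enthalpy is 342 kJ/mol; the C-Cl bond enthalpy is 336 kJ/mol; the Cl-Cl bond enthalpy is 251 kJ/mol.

Bonds broken (reactants):
  C-C: 3 × 342 = 1026
  C-H: 10 × 426 = 4260
  Cl-Cl: 1 × 251 = 251
  Σ(broken) = 5537 kJ
Bonds formed (products):
  C-C: 3 × 342 = 1026
  C-Cl: 1 × 336 = 336
  C-H: 9 × 426 = 3834
  H-Cl: 1 × 419 = 419
  Σ(formed) = 5615 kJ
ΔH = Σ(broken) − Σ(formed) = 5537 − 5615 = −78 kJ

ΔH ≈ −78 kJ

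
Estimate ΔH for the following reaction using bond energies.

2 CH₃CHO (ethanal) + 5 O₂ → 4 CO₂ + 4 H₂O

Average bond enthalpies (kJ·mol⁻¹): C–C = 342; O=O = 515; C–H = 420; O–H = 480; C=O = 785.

ΔH ≈ −1931 kJ

Bonds broken (reactants):
  C–C: 2 × 342 = 684
  C–H: 8 × 420 = 3360
  C=O: 2 × 785 = 1570
  O=O: 5 × 515 = 2575
  Σ(broken) = 8189 kJ
Bonds formed (products):
  C=O: 8 × 785 = 6280
  O–H: 8 × 480 = 3840
  Σ(formed) = 10120 kJ
ΔH = Σ(broken) − Σ(formed) = 8189 − 10120 = −1931 kJ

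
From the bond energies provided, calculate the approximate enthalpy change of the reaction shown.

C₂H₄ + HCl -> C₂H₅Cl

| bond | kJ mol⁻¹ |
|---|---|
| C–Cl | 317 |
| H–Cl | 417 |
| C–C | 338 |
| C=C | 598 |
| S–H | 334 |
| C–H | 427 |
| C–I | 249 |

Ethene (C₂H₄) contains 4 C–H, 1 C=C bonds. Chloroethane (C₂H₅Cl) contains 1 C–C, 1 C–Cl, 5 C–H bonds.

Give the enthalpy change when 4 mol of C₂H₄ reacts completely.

Bonds broken (reactants):
  C–H: 4 × 427 = 1708
  C=C: 1 × 598 = 598
  H–Cl: 1 × 417 = 417
  Σ(broken) = 2723 kJ
Bonds formed (products):
  C–C: 1 × 338 = 338
  C–Cl: 1 × 317 = 317
  C–H: 5 × 427 = 2135
  Σ(formed) = 2790 kJ
ΔH = Σ(broken) − Σ(formed) = 2723 − 2790 = −67 kJ
For 4× the reaction as written: 4 × (−67) = −268 kJ

ΔH = −268 kJ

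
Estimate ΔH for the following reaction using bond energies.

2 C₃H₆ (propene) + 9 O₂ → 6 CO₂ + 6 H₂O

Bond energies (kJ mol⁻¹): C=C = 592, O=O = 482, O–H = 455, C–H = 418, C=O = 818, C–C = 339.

ΔH ≈ −4060 kJ

Bonds broken (reactants):
  C–C: 2 × 339 = 678
  C–H: 12 × 418 = 5016
  C=C: 2 × 592 = 1184
  O=O: 9 × 482 = 4338
  Σ(broken) = 11216 kJ
Bonds formed (products):
  C=O: 12 × 818 = 9816
  O–H: 12 × 455 = 5460
  Σ(formed) = 15276 kJ
ΔH = Σ(broken) − Σ(formed) = 11216 − 15276 = −4060 kJ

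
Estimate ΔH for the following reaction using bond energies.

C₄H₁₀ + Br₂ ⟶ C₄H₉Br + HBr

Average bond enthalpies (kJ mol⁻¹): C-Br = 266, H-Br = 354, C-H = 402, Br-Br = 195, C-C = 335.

ΔH ≈ −23 kJ

Bonds broken (reactants):
  Br-Br: 1 × 195 = 195
  C-C: 3 × 335 = 1005
  C-H: 10 × 402 = 4020
  Σ(broken) = 5220 kJ
Bonds formed (products):
  C-Br: 1 × 266 = 266
  C-C: 3 × 335 = 1005
  C-H: 9 × 402 = 3618
  H-Br: 1 × 354 = 354
  Σ(formed) = 5243 kJ
ΔH = Σ(broken) − Σ(formed) = 5220 − 5243 = −23 kJ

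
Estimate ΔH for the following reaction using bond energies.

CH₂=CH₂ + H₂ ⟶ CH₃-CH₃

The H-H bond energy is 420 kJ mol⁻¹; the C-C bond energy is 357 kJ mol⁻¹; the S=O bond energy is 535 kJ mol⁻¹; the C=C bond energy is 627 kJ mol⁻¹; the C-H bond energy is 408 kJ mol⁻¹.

ΔH ≈ −126 kJ

Bonds broken (reactants):
  C-H: 4 × 408 = 1632
  C=C: 1 × 627 = 627
  H-H: 1 × 420 = 420
  Σ(broken) = 2679 kJ
Bonds formed (products):
  C-C: 1 × 357 = 357
  C-H: 6 × 408 = 2448
  Σ(formed) = 2805 kJ
ΔH = Σ(broken) − Σ(formed) = 2679 − 2805 = −126 kJ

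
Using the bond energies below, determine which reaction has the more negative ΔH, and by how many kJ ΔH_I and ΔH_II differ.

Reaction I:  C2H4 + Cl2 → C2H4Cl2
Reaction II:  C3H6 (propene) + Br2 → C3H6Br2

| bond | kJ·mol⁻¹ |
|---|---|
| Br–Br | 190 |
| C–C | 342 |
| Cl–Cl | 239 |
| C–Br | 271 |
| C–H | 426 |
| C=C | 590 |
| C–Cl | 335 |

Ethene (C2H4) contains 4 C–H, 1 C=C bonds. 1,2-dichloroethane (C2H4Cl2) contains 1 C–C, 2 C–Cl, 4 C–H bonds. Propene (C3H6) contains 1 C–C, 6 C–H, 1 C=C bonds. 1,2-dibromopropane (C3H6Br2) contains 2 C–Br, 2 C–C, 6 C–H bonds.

Reaction I, by 79 kJ

Reaction I:
  Bonds broken (reactants):
    C–H: 4 × 426 = 1704
    C=C: 1 × 590 = 590
    Cl–Cl: 1 × 239 = 239
    Σ(broken) = 2533 kJ
  Bonds formed (products):
    C–C: 1 × 342 = 342
    C–Cl: 2 × 335 = 670
    C–H: 4 × 426 = 1704
    Σ(formed) = 2716 kJ
  ΔH_I = 2533 − 2716 = −183 kJ
Reaction II:
  Bonds broken (reactants):
    Br–Br: 1 × 190 = 190
    C–C: 1 × 342 = 342
    C–H: 6 × 426 = 2556
    C=C: 1 × 590 = 590
    Σ(broken) = 3678 kJ
  Bonds formed (products):
    C–Br: 2 × 271 = 542
    C–C: 2 × 342 = 684
    C–H: 6 × 426 = 2556
    Σ(formed) = 3782 kJ
  ΔH_II = 3678 − 3782 = −104 kJ
ΔH_I − ΔH_II = −79 kJ, so reaction I has the more negative ΔH; |ΔH_I − ΔH_II| = 79 kJ.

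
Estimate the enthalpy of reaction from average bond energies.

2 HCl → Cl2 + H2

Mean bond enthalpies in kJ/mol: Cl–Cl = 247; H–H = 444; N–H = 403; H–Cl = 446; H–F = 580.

ΔH ≈ +201 kJ

Bonds broken (reactants):
  H–Cl: 2 × 446 = 892
  Σ(broken) = 892 kJ
Bonds formed (products):
  Cl–Cl: 1 × 247 = 247
  H–H: 1 × 444 = 444
  Σ(formed) = 691 kJ
ΔH = Σ(broken) − Σ(formed) = 892 − 691 = +201 kJ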